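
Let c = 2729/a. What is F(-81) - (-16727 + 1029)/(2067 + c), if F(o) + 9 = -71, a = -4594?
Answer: -687328908/9493069 ≈ -72.403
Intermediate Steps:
F(o) = -80 (F(o) = -9 - 71 = -80)
c = -2729/4594 (c = 2729/(-4594) = 2729*(-1/4594) = -2729/4594 ≈ -0.59404)
F(-81) - (-16727 + 1029)/(2067 + c) = -80 - (-16727 + 1029)/(2067 - 2729/4594) = -80 - (-15698)/9493069/4594 = -80 - (-15698)*4594/9493069 = -80 - 1*(-72116612/9493069) = -80 + 72116612/9493069 = -687328908/9493069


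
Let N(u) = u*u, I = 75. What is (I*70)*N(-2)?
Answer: 21000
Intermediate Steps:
N(u) = u²
(I*70)*N(-2) = (75*70)*(-2)² = 5250*4 = 21000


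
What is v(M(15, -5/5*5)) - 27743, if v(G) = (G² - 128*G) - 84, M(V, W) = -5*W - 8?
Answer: -29714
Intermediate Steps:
M(V, W) = -8 - 5*W
v(G) = -84 + G² - 128*G
v(M(15, -5/5*5)) - 27743 = (-84 + (-8 - 5*(-5/5)*5)² - 128*(-8 - 5*(-5/5)*5)) - 27743 = (-84 + (-8 - 5*(-5*⅕)*5)² - 128*(-8 - 5*(-5*⅕)*5)) - 27743 = (-84 + (-8 - (-5)*5)² - 128*(-8 - (-5)*5)) - 27743 = (-84 + (-8 - 5*(-5))² - 128*(-8 - 5*(-5))) - 27743 = (-84 + (-8 + 25)² - 128*(-8 + 25)) - 27743 = (-84 + 17² - 128*17) - 27743 = (-84 + 289 - 2176) - 27743 = -1971 - 27743 = -29714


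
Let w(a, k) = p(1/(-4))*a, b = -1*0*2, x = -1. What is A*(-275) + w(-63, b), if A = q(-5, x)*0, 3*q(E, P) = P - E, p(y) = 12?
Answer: -756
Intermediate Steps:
b = 0 (b = 0*2 = 0)
q(E, P) = -E/3 + P/3 (q(E, P) = (P - E)/3 = -E/3 + P/3)
w(a, k) = 12*a
A = 0 (A = (-⅓*(-5) + (⅓)*(-1))*0 = (5/3 - ⅓)*0 = (4/3)*0 = 0)
A*(-275) + w(-63, b) = 0*(-275) + 12*(-63) = 0 - 756 = -756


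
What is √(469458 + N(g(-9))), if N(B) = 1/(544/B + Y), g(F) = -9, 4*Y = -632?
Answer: 9*√22401585034/1966 ≈ 685.17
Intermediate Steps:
Y = -158 (Y = (¼)*(-632) = -158)
N(B) = 1/(-158 + 544/B) (N(B) = 1/(544/B - 158) = 1/(-158 + 544/B))
√(469458 + N(g(-9))) = √(469458 + (½)*(-9)/(272 - 79*(-9))) = √(469458 + (½)*(-9)/(272 + 711)) = √(469458 + (½)*(-9)/983) = √(469458 + (½)*(-9)*(1/983)) = √(469458 - 9/1966) = √(922954419/1966) = 9*√22401585034/1966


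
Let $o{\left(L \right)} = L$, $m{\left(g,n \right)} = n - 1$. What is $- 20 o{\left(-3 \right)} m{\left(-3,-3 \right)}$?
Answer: $-240$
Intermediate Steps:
$m{\left(g,n \right)} = -1 + n$ ($m{\left(g,n \right)} = n - 1 = -1 + n$)
$- 20 o{\left(-3 \right)} m{\left(-3,-3 \right)} = \left(-20\right) \left(-3\right) \left(-1 - 3\right) = 60 \left(-4\right) = -240$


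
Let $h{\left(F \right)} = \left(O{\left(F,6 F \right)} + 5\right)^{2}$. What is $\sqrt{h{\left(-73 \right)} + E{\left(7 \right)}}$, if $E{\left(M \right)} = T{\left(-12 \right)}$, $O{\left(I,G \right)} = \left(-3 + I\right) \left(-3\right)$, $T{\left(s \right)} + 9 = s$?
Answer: $2 \sqrt{13567} \approx 232.95$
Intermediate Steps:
$T{\left(s \right)} = -9 + s$
$O{\left(I,G \right)} = 9 - 3 I$
$E{\left(M \right)} = -21$ ($E{\left(M \right)} = -9 - 12 = -21$)
$h{\left(F \right)} = \left(14 - 3 F\right)^{2}$ ($h{\left(F \right)} = \left(\left(9 - 3 F\right) + 5\right)^{2} = \left(14 - 3 F\right)^{2}$)
$\sqrt{h{\left(-73 \right)} + E{\left(7 \right)}} = \sqrt{\left(-14 + 3 \left(-73\right)\right)^{2} - 21} = \sqrt{\left(-14 - 219\right)^{2} - 21} = \sqrt{\left(-233\right)^{2} - 21} = \sqrt{54289 - 21} = \sqrt{54268} = 2 \sqrt{13567}$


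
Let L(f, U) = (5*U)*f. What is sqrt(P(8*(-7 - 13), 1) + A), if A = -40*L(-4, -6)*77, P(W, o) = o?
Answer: I*sqrt(369599) ≈ 607.95*I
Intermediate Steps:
L(f, U) = 5*U*f
A = -369600 (A = -200*(-6)*(-4)*77 = -40*120*77 = -4800*77 = -369600)
sqrt(P(8*(-7 - 13), 1) + A) = sqrt(1 - 369600) = sqrt(-369599) = I*sqrt(369599)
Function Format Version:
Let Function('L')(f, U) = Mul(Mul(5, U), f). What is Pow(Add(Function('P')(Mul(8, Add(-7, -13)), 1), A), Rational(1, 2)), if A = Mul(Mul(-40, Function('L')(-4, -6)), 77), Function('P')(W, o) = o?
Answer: Mul(I, Pow(369599, Rational(1, 2))) ≈ Mul(607.95, I)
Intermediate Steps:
Function('L')(f, U) = Mul(5, U, f)
A = -369600 (A = Mul(Mul(-40, Mul(5, -6, -4)), 77) = Mul(Mul(-40, 120), 77) = Mul(-4800, 77) = -369600)
Pow(Add(Function('P')(Mul(8, Add(-7, -13)), 1), A), Rational(1, 2)) = Pow(Add(1, -369600), Rational(1, 2)) = Pow(-369599, Rational(1, 2)) = Mul(I, Pow(369599, Rational(1, 2)))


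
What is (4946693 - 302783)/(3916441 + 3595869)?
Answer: 464391/751231 ≈ 0.61817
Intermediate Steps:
(4946693 - 302783)/(3916441 + 3595869) = 4643910/7512310 = 4643910*(1/7512310) = 464391/751231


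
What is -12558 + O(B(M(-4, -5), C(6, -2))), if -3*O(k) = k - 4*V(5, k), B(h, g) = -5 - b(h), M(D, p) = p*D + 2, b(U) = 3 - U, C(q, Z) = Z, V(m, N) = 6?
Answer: -37664/3 ≈ -12555.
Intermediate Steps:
M(D, p) = 2 + D*p (M(D, p) = D*p + 2 = 2 + D*p)
B(h, g) = -8 + h (B(h, g) = -5 - (3 - h) = -5 + (-3 + h) = -8 + h)
O(k) = 8 - k/3 (O(k) = -(k - 4*6)/3 = -(k - 24)/3 = -(-24 + k)/3 = 8 - k/3)
-12558 + O(B(M(-4, -5), C(6, -2))) = -12558 + (8 - (-8 + (2 - 4*(-5)))/3) = -12558 + (8 - (-8 + (2 + 20))/3) = -12558 + (8 - (-8 + 22)/3) = -12558 + (8 - 1/3*14) = -12558 + (8 - 14/3) = -12558 + 10/3 = -37664/3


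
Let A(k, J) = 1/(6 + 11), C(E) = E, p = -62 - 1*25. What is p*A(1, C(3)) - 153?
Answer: -2688/17 ≈ -158.12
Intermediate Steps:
p = -87 (p = -62 - 25 = -87)
A(k, J) = 1/17
p*A(1, C(3)) - 153 = -87*1/17 - 153 = -87/17 - 153 = -2688/17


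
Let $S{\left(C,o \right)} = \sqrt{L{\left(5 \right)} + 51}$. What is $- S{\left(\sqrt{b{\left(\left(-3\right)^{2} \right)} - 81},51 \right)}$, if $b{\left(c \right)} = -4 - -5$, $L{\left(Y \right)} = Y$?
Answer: $- 2 \sqrt{14} \approx -7.4833$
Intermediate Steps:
$b{\left(c \right)} = 1$ ($b{\left(c \right)} = -4 + 5 = 1$)
$S{\left(C,o \right)} = 2 \sqrt{14}$ ($S{\left(C,o \right)} = \sqrt{5 + 51} = \sqrt{56} = 2 \sqrt{14}$)
$- S{\left(\sqrt{b{\left(\left(-3\right)^{2} \right)} - 81},51 \right)} = - 2 \sqrt{14}$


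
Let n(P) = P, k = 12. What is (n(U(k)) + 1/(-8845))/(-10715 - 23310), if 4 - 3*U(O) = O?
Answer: 70763/902853375 ≈ 7.8377e-5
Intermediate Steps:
U(O) = 4/3 - O/3
(n(U(k)) + 1/(-8845))/(-10715 - 23310) = ((4/3 - ⅓*12) + 1/(-8845))/(-10715 - 23310) = ((4/3 - 4) - 1/8845)/(-34025) = (-8/3 - 1/8845)*(-1/34025) = -70763/26535*(-1/34025) = 70763/902853375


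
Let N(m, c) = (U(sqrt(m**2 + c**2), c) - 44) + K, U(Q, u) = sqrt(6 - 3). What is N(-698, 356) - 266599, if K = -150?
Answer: -266793 + sqrt(3) ≈ -2.6679e+5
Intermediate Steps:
U(Q, u) = sqrt(3)
N(m, c) = -194 + sqrt(3) (N(m, c) = (sqrt(3) - 44) - 150 = (-44 + sqrt(3)) - 150 = -194 + sqrt(3))
N(-698, 356) - 266599 = (-194 + sqrt(3)) - 266599 = -266793 + sqrt(3)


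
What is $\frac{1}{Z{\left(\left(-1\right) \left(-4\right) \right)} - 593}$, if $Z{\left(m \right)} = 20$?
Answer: $- \frac{1}{573} \approx -0.0017452$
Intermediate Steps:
$\frac{1}{Z{\left(\left(-1\right) \left(-4\right) \right)} - 593} = \frac{1}{20 - 593} = \frac{1}{-573} = - \frac{1}{573}$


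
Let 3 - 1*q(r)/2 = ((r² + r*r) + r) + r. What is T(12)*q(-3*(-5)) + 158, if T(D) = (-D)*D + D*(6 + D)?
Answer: -68530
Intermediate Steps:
T(D) = -D² + D*(6 + D)
q(r) = 6 - 4*r - 4*r² (q(r) = 6 - 2*(((r² + r*r) + r) + r) = 6 - 2*(((r² + r²) + r) + r) = 6 - 2*((2*r² + r) + r) = 6 - 2*((r + 2*r²) + r) = 6 - 2*(2*r + 2*r²) = 6 + (-4*r - 4*r²) = 6 - 4*r - 4*r²)
T(12)*q(-3*(-5)) + 158 = (6*12)*(6 - (-12)*(-5) - 4*(-3*(-5))²) + 158 = 72*(6 - 4*15 - 4*15²) + 158 = 72*(6 - 60 - 4*225) + 158 = 72*(6 - 60 - 900) + 158 = 72*(-954) + 158 = -68688 + 158 = -68530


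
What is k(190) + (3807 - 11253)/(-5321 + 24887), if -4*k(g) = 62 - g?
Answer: 103111/3261 ≈ 31.619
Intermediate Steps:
k(g) = -31/2 + g/4 (k(g) = -(62 - g)/4 = -31/2 + g/4)
k(190) + (3807 - 11253)/(-5321 + 24887) = (-31/2 + (¼)*190) + (3807 - 11253)/(-5321 + 24887) = (-31/2 + 95/2) - 7446/19566 = 32 - 7446*1/19566 = 32 - 1241/3261 = 103111/3261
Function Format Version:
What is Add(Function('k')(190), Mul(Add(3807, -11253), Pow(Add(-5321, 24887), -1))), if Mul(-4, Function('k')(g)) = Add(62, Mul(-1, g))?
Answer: Rational(103111, 3261) ≈ 31.619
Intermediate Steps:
Function('k')(g) = Add(Rational(-31, 2), Mul(Rational(1, 4), g)) (Function('k')(g) = Mul(Rational(-1, 4), Add(62, Mul(-1, g))) = Add(Rational(-31, 2), Mul(Rational(1, 4), g)))
Add(Function('k')(190), Mul(Add(3807, -11253), Pow(Add(-5321, 24887), -1))) = Add(Add(Rational(-31, 2), Mul(Rational(1, 4), 190)), Mul(Add(3807, -11253), Pow(Add(-5321, 24887), -1))) = Add(Add(Rational(-31, 2), Rational(95, 2)), Mul(-7446, Pow(19566, -1))) = Add(32, Mul(-7446, Rational(1, 19566))) = Add(32, Rational(-1241, 3261)) = Rational(103111, 3261)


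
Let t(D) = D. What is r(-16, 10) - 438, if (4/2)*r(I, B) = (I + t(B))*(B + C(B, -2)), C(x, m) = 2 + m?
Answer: -468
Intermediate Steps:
r(I, B) = B*(B + I)/2 (r(I, B) = ((I + B)*(B + (2 - 2)))/2 = ((B + I)*(B + 0))/2 = ((B + I)*B)/2 = (B*(B + I))/2 = B*(B + I)/2)
r(-16, 10) - 438 = (½)*10*(10 - 16) - 438 = (½)*10*(-6) - 438 = -30 - 438 = -468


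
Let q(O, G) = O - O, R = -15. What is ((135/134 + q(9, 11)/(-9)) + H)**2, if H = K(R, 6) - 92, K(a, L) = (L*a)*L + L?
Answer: 7013895001/17956 ≈ 3.9062e+5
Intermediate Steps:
K(a, L) = L + a*L**2 (K(a, L) = a*L**2 + L = L + a*L**2)
H = -626 (H = 6*(1 + 6*(-15)) - 92 = 6*(1 - 90) - 92 = 6*(-89) - 92 = -534 - 92 = -626)
q(O, G) = 0
((135/134 + q(9, 11)/(-9)) + H)**2 = ((135/134 + 0/(-9)) - 626)**2 = ((135*(1/134) + 0*(-1/9)) - 626)**2 = ((135/134 + 0) - 626)**2 = (135/134 - 626)**2 = (-83749/134)**2 = 7013895001/17956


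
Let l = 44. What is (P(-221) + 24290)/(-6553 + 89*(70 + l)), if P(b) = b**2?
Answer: 73131/3593 ≈ 20.354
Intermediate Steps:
(P(-221) + 24290)/(-6553 + 89*(70 + l)) = ((-221)**2 + 24290)/(-6553 + 89*(70 + 44)) = (48841 + 24290)/(-6553 + 89*114) = 73131/(-6553 + 10146) = 73131/3593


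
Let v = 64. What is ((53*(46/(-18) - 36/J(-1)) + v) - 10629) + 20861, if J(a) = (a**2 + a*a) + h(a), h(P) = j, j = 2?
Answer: 87152/9 ≈ 9683.6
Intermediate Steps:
h(P) = 2
J(a) = 2 + 2*a**2 (J(a) = (a**2 + a*a) + 2 = (a**2 + a**2) + 2 = 2*a**2 + 2 = 2 + 2*a**2)
((53*(46/(-18) - 36/J(-1)) + v) - 10629) + 20861 = ((53*(46/(-18) - 36/(2 + 2*(-1)**2)) + 64) - 10629) + 20861 = ((53*(46*(-1/18) - 36/(2 + 2*1)) + 64) - 10629) + 20861 = ((53*(-23/9 - 36/(2 + 2)) + 64) - 10629) + 20861 = ((53*(-23/9 - 36/4) + 64) - 10629) + 20861 = ((53*(-23/9 - 36*1/4) + 64) - 10629) + 20861 = ((53*(-23/9 - 9) + 64) - 10629) + 20861 = ((53*(-104/9) + 64) - 10629) + 20861 = ((-5512/9 + 64) - 10629) + 20861 = (-4936/9 - 10629) + 20861 = -100597/9 + 20861 = 87152/9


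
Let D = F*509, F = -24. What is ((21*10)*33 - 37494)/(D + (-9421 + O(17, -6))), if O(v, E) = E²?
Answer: 30564/21601 ≈ 1.4149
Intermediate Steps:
D = -12216 (D = -24*509 = -12216)
((21*10)*33 - 37494)/(D + (-9421 + O(17, -6))) = ((21*10)*33 - 37494)/(-12216 + (-9421 + (-6)²)) = (210*33 - 37494)/(-12216 + (-9421 + 36)) = (6930 - 37494)/(-12216 - 9385) = -30564/(-21601) = -30564*(-1/21601) = 30564/21601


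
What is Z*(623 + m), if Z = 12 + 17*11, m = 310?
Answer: 185667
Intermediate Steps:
Z = 199 (Z = 12 + 187 = 199)
Z*(623 + m) = 199*(623 + 310) = 199*933 = 185667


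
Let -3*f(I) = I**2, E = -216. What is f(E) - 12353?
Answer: -27905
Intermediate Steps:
f(I) = -I**2/3
f(E) - 12353 = -1/3*(-216)**2 - 12353 = -1/3*46656 - 12353 = -15552 - 12353 = -27905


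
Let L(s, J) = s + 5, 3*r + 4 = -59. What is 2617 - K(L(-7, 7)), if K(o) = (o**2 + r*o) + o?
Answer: 2573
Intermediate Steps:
r = -21 (r = -4/3 + (1/3)*(-59) = -4/3 - 59/3 = -21)
L(s, J) = 5 + s
K(o) = o**2 - 20*o (K(o) = (o**2 - 21*o) + o = o**2 - 20*o)
2617 - K(L(-7, 7)) = 2617 - (5 - 7)*(-20 + (5 - 7)) = 2617 - (-2)*(-20 - 2) = 2617 - (-2)*(-22) = 2617 - 1*44 = 2617 - 44 = 2573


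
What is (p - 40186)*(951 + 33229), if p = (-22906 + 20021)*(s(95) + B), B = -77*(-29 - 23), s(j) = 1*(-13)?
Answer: -394923273780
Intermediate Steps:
s(j) = -13
B = 4004 (B = -77*(-52) = 4004)
p = -11514035 (p = (-22906 + 20021)*(-13 + 4004) = -2885*3991 = -11514035)
(p - 40186)*(951 + 33229) = (-11514035 - 40186)*(951 + 33229) = -11554221*34180 = -394923273780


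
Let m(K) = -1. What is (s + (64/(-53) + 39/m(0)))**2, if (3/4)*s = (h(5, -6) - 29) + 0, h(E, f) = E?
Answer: 14645929/2809 ≈ 5213.9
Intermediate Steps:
s = -32 (s = 4*((5 - 29) + 0)/3 = 4*(-24 + 0)/3 = (4/3)*(-24) = -32)
(s + (64/(-53) + 39/m(0)))**2 = (-32 + (64/(-53) + 39/(-1)))**2 = (-32 + (64*(-1/53) + 39*(-1)))**2 = (-32 + (-64/53 - 39))**2 = (-32 - 2131/53)**2 = (-3827/53)**2 = 14645929/2809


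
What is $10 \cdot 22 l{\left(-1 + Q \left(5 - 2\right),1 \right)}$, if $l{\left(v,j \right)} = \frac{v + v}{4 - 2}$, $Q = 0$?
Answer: $-220$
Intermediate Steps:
$l{\left(v,j \right)} = v$ ($l{\left(v,j \right)} = \frac{2 v}{2} = 2 v \frac{1}{2} = v$)
$10 \cdot 22 l{\left(-1 + Q \left(5 - 2\right),1 \right)} = 10 \cdot 22 \left(-1 + 0 \left(5 - 2\right)\right) = 220 \left(-1 + 0 \cdot 3\right) = 220 \left(-1 + 0\right) = 220 \left(-1\right) = -220$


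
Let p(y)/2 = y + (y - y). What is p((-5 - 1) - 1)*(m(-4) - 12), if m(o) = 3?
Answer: 126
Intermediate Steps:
p(y) = 2*y (p(y) = 2*(y + (y - y)) = 2*(y + 0) = 2*y)
p((-5 - 1) - 1)*(m(-4) - 12) = (2*((-5 - 1) - 1))*(3 - 12) = (2*(-6 - 1))*(-9) = (2*(-7))*(-9) = -14*(-9) = 126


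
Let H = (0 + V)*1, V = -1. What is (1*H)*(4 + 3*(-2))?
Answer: 2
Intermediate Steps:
H = -1 (H = (0 - 1)*1 = -1*1 = -1)
(1*H)*(4 + 3*(-2)) = (1*(-1))*(4 + 3*(-2)) = -(4 - 6) = -1*(-2) = 2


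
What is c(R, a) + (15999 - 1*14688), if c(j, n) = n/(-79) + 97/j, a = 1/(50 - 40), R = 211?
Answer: 218607009/166690 ≈ 1311.5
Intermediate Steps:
a = ⅒ (a = 1/10 = ⅒ ≈ 0.10000)
c(j, n) = 97/j - n/79 (c(j, n) = n*(-1/79) + 97/j = -n/79 + 97/j = 97/j - n/79)
c(R, a) + (15999 - 1*14688) = (97/211 - 1/79*⅒) + (15999 - 1*14688) = (97*(1/211) - 1/790) + (15999 - 14688) = (97/211 - 1/790) + 1311 = 76419/166690 + 1311 = 218607009/166690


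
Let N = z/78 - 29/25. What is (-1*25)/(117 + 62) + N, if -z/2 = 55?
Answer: -472949/174525 ≈ -2.7099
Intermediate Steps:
z = -110 (z = -2*55 = -110)
N = -2506/975 (N = -110/78 - 29/25 = -110*1/78 - 29*1/25 = -55/39 - 29/25 = -2506/975 ≈ -2.5703)
(-1*25)/(117 + 62) + N = (-1*25)/(117 + 62) - 2506/975 = -25/179 - 2506/975 = -472949/174525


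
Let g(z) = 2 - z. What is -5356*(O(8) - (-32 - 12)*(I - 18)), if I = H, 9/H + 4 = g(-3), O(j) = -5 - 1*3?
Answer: 2163824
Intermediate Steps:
O(j) = -8 (O(j) = -5 - 3 = -8)
H = 9 (H = 9/(-4 + (2 - 1*(-3))) = 9/(-4 + (2 + 3)) = 9/(-4 + 5) = 9/1 = 9*1 = 9)
I = 9
-5356*(O(8) - (-32 - 12)*(I - 18)) = -5356*(-8 - (-32 - 12)*(9 - 18)) = -5356*(-8 - (-44)*(-9)) = -5356*(-8 - 1*396) = -5356*(-8 - 396) = -5356*(-404) = 2163824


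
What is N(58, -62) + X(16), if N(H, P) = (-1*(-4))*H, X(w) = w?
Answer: 248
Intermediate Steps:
N(H, P) = 4*H
N(58, -62) + X(16) = 4*58 + 16 = 232 + 16 = 248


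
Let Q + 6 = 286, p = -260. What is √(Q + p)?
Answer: 2*√5 ≈ 4.4721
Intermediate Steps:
Q = 280 (Q = -6 + 286 = 280)
√(Q + p) = √(280 - 260) = √20 = 2*√5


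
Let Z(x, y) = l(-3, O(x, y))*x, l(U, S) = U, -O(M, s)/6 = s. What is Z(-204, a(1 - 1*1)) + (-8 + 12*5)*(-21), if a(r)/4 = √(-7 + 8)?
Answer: -480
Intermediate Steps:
O(M, s) = -6*s
a(r) = 4 (a(r) = 4*√(-7 + 8) = 4*√1 = 4*1 = 4)
Z(x, y) = -3*x
Z(-204, a(1 - 1*1)) + (-8 + 12*5)*(-21) = -3*(-204) + (-8 + 12*5)*(-21) = 612 + (-8 + 60)*(-21) = 612 + 52*(-21) = 612 - 1092 = -480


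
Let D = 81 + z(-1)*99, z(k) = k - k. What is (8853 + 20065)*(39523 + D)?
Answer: 1145268472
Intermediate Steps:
z(k) = 0
D = 81 (D = 81 + 0*99 = 81 + 0 = 81)
(8853 + 20065)*(39523 + D) = (8853 + 20065)*(39523 + 81) = 28918*39604 = 1145268472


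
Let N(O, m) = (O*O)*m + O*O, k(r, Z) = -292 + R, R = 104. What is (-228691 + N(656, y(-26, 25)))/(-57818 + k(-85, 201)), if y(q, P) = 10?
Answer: -4505005/58006 ≈ -77.664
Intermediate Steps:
k(r, Z) = -188 (k(r, Z) = -292 + 104 = -188)
N(O, m) = O² + m*O² (N(O, m) = O²*m + O² = m*O² + O² = O² + m*O²)
(-228691 + N(656, y(-26, 25)))/(-57818 + k(-85, 201)) = (-228691 + 656²*(1 + 10))/(-57818 - 188) = (-228691 + 430336*11)/(-58006) = (-228691 + 4733696)*(-1/58006) = 4505005*(-1/58006) = -4505005/58006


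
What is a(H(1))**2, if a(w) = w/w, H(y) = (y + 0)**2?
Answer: 1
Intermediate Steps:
H(y) = y**2
a(w) = 1
a(H(1))**2 = 1**2 = 1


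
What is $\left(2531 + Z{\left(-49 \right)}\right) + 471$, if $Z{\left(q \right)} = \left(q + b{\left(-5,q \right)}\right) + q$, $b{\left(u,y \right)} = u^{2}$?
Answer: $2929$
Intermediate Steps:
$Z{\left(q \right)} = 25 + 2 q$ ($Z{\left(q \right)} = \left(q + \left(-5\right)^{2}\right) + q = \left(q + 25\right) + q = \left(25 + q\right) + q = 25 + 2 q$)
$\left(2531 + Z{\left(-49 \right)}\right) + 471 = \left(2531 + \left(25 + 2 \left(-49\right)\right)\right) + 471 = \left(2531 + \left(25 - 98\right)\right) + 471 = \left(2531 - 73\right) + 471 = 2458 + 471 = 2929$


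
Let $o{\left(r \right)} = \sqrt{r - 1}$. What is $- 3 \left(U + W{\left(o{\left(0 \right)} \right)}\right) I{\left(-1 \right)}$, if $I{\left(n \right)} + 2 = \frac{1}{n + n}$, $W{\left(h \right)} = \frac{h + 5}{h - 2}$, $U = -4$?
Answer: $- \frac{87}{2} - \frac{21 i}{2} \approx -43.5 - 10.5 i$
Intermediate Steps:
$o{\left(r \right)} = \sqrt{-1 + r}$
$W{\left(h \right)} = \frac{5 + h}{-2 + h}$
$I{\left(n \right)} = -2 + \frac{1}{2 n}$ ($I{\left(n \right)} = -2 + \frac{1}{n + n} = -2 + \frac{1}{2 n}$)
$- 3 \left(U + W{\left(o{\left(0 \right)} \right)}\right) I{\left(-1 \right)} = - 3 \left(-4 + \frac{5 + \sqrt{-1 + 0}}{-2 + \sqrt{-1 + 0}}\right) \left(-2 + \frac{1}{2 \left(-1\right)}\right) = - 3 \left(-4 + \frac{5 + \sqrt{-1}}{-2 + \sqrt{-1}}\right) \left(-2 + \frac{1}{2} \left(-1\right)\right) = - 3 \left(-4 + \frac{5 + i}{-2 + i}\right) \left(-2 - \frac{1}{2}\right) = - 3 \left(-4 + \frac{-2 - i}{5} \left(5 + i\right)\right) \left(- \frac{5}{2}\right) = - 3 \left(-4 + \frac{\left(-2 - i\right) \left(5 + i\right)}{5}\right) \left(- \frac{5}{2}\right) = \left(12 - \frac{3 \left(-2 - i\right) \left(5 + i\right)}{5}\right) \left(- \frac{5}{2}\right) = -30 + \frac{3 \left(-2 - i\right) \left(5 + i\right)}{2}$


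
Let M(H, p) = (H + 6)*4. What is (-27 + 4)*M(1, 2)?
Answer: -644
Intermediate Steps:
M(H, p) = 24 + 4*H (M(H, p) = (6 + H)*4 = 24 + 4*H)
(-27 + 4)*M(1, 2) = (-27 + 4)*(24 + 4*1) = -23*(24 + 4) = -23*28 = -644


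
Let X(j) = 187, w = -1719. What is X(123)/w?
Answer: -187/1719 ≈ -0.10878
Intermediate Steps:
X(123)/w = 187/(-1719) = 187*(-1/1719) = -187/1719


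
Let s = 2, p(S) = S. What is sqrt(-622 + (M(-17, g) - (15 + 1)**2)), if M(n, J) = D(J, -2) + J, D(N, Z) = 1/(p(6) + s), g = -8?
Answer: I*sqrt(14174)/4 ≈ 29.764*I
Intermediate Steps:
D(N, Z) = 1/8 (D(N, Z) = 1/(6 + 2) = 1/8)
M(n, J) = 1/8 + J
sqrt(-622 + (M(-17, g) - (15 + 1)**2)) = sqrt(-622 + ((1/8 - 8) - (15 + 1)**2)) = sqrt(-622 + (-63/8 - 1*16**2)) = sqrt(-622 + (-63/8 - 1*256)) = sqrt(-622 + (-63/8 - 256)) = sqrt(-622 - 2111/8) = sqrt(-7087/8) = I*sqrt(14174)/4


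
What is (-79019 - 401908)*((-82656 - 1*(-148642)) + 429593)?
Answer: -238337321733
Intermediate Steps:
(-79019 - 401908)*((-82656 - 1*(-148642)) + 429593) = -480927*((-82656 + 148642) + 429593) = -480927*(65986 + 429593) = -480927*495579 = -238337321733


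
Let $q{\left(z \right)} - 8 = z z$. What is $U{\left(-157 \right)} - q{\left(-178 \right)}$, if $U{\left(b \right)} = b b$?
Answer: $-7043$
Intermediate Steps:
$q{\left(z \right)} = 8 + z^{2}$ ($q{\left(z \right)} = 8 + z z = 8 + z^{2}$)
$U{\left(b \right)} = b^{2}$
$U{\left(-157 \right)} - q{\left(-178 \right)} = \left(-157\right)^{2} - \left(8 + \left(-178\right)^{2}\right) = 24649 - \left(8 + 31684\right) = 24649 - 31692 = -7043$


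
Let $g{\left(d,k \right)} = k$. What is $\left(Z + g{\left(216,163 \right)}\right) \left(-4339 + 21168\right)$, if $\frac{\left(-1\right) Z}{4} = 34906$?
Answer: $-2346989169$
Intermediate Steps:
$Z = -139624$ ($Z = \left(-4\right) 34906 = -139624$)
$\left(Z + g{\left(216,163 \right)}\right) \left(-4339 + 21168\right) = \left(-139624 + 163\right) \left(-4339 + 21168\right) = \left(-139461\right) 16829 = -2346989169$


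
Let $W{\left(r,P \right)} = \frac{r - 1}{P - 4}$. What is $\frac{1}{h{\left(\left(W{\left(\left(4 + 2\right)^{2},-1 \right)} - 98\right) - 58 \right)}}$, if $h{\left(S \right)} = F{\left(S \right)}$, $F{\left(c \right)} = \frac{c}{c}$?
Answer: $1$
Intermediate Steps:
$W{\left(r,P \right)} = \frac{-1 + r}{-4 + P}$
$F{\left(c \right)} = 1$
$h{\left(S \right)} = 1$
$\frac{1}{h{\left(\left(W{\left(\left(4 + 2\right)^{2},-1 \right)} - 98\right) - 58 \right)}} = 1^{-1} = 1$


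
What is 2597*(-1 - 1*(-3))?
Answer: 5194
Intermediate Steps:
2597*(-1 - 1*(-3)) = 2597*(-1 + 3) = 2597*2 = 5194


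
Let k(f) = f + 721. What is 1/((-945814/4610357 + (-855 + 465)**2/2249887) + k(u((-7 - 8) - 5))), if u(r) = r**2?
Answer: 10372782279659/11626462196174421 ≈ 0.00089217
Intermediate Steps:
k(f) = 721 + f
1/((-945814/4610357 + (-855 + 465)**2/2249887) + k(u((-7 - 8) - 5))) = 1/((-945814/4610357 + (-855 + 465)**2/2249887) + (721 + ((-7 - 8) - 5)**2)) = 1/((-945814*1/4610357 + (-390)**2*(1/2249887)) + (721 + (-15 - 5)**2)) = 1/((-945814/4610357 + 152100*(1/2249887)) + (721 + (-20)**2)) = 1/((-945814/4610357 + 152100/2249887) + (721 + 400)) = 1/(-1426739323318/10372782279659 + 1121) = 1/(11626462196174421/10372782279659) = 10372782279659/11626462196174421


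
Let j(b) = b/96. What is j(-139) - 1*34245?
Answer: -3287659/96 ≈ -34246.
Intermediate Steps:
j(b) = b/96 (j(b) = b*(1/96) = b/96)
j(-139) - 1*34245 = (1/96)*(-139) - 1*34245 = -139/96 - 34245 = -3287659/96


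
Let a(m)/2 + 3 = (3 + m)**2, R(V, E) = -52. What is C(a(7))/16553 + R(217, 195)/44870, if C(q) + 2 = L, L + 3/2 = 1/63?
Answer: -9153799/6684597990 ≈ -0.0013694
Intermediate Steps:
L = -187/126 (L = -3/2 + 1/63 = -187/126 ≈ -1.4841)
a(m) = -6 + 2*(3 + m)**2
C(q) = -439/126 (C(q) = -2 - 187/126 = -439/126)
C(a(7))/16553 + R(217, 195)/44870 = -439/126/16553 - 52/44870 = -439/126*1/16553 - 52*1/44870 = -439/2085678 - 26/22435 = -9153799/6684597990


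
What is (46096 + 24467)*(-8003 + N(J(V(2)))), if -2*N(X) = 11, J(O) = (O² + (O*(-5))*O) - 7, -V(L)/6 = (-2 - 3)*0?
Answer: -1130207571/2 ≈ -5.6510e+8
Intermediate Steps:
V(L) = 0 (V(L) = -6*(-2 - 3)*0 = -(-30)*0 = -6*0 = 0)
J(O) = -7 - 4*O² (J(O) = (O² + (-5*O)*O) - 7 = (O² - 5*O²) - 7 = -4*O² - 7 = -7 - 4*O²)
N(X) = -11/2 (N(X) = -½*11 = -11/2)
(46096 + 24467)*(-8003 + N(J(V(2)))) = (46096 + 24467)*(-8003 - 11/2) = 70563*(-16017/2) = -1130207571/2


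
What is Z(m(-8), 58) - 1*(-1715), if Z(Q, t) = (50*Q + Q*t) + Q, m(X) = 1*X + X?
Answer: -29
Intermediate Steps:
m(X) = 2*X (m(X) = X + X = 2*X)
Z(Q, t) = 51*Q + Q*t
Z(m(-8), 58) - 1*(-1715) = (2*(-8))*(51 + 58) - 1*(-1715) = -16*109 + 1715 = -1744 + 1715 = -29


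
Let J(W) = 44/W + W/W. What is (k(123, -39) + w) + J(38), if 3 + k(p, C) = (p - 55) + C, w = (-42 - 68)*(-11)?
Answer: 23525/19 ≈ 1238.2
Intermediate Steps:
w = 1210 (w = -110*(-11) = 1210)
J(W) = 1 + 44/W (J(W) = 44/W + 1 = 1 + 44/W)
k(p, C) = -58 + C + p (k(p, C) = -3 + ((p - 55) + C) = -3 + ((-55 + p) + C) = -3 + (-55 + C + p) = -58 + C + p)
(k(123, -39) + w) + J(38) = ((-58 - 39 + 123) + 1210) + (44 + 38)/38 = (26 + 1210) + (1/38)*82 = 1236 + 41/19 = 23525/19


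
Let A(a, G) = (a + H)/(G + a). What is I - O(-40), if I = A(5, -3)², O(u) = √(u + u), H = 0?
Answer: 25/4 - 4*I*√5 ≈ 6.25 - 8.9443*I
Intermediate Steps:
A(a, G) = a/(G + a) (A(a, G) = (a + 0)/(G + a) = a/(G + a))
O(u) = √2*√u (O(u) = √(2*u) = √2*√u)
I = 25/4 (I = (5/(-3 + 5))² = (5/2)² = 25/4 ≈ 6.2500)
I - O(-40) = 25/4 - √2*√(-40) = 25/4 - √2*2*I*√10 = 25/4 - 4*I*√5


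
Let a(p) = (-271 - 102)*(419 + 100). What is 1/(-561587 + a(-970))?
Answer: -1/755174 ≈ -1.3242e-6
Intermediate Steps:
a(p) = -193587 (a(p) = -373*519 = -193587)
1/(-561587 + a(-970)) = 1/(-561587 - 193587) = 1/(-755174) = -1/755174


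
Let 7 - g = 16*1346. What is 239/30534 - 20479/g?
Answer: 630451217/657366486 ≈ 0.95906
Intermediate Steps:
g = -21529 (g = 7 - 16*1346 = 7 - 1*21536 = 7 - 21536 = -21529)
239/30534 - 20479/g = 239/30534 - 20479/(-21529) = 239*(1/30534) - 20479*(-1/21529) = 239/30534 + 20479/21529 = 630451217/657366486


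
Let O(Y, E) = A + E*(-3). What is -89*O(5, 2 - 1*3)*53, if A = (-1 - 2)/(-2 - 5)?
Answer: -113208/7 ≈ -16173.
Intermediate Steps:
A = 3/7 (A = -3/(-7) = -3*(-⅐) = 3/7 ≈ 0.42857)
O(Y, E) = 3/7 - 3*E (O(Y, E) = 3/7 + E*(-3) = 3/7 - 3*E)
-89*O(5, 2 - 1*3)*53 = -89*(3/7 - 3*(2 - 1*3))*53 = -89*(3/7 - 3*(2 - 3))*53 = -89*(3/7 - 3*(-1))*53 = -89*(3/7 + 3)*53 = -89*24/7*53 = -2136/7*53 = -113208/7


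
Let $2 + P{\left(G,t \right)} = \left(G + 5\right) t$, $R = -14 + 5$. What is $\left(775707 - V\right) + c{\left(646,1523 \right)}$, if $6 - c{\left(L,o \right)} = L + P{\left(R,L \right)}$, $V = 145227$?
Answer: $632426$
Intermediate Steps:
$R = -9$
$P{\left(G,t \right)} = -2 + t \left(5 + G\right)$ ($P{\left(G,t \right)} = -2 + \left(G + 5\right) t = -2 + \left(5 + G\right) t = -2 + t \left(5 + G\right)$)
$c{\left(L,o \right)} = 8 + 3 L$ ($c{\left(L,o \right)} = 6 - \left(L - \left(2 + 4 L\right)\right) = 6 - \left(-2 - 3 L\right) = 6 + \left(2 + 3 L\right) = 8 + 3 L$)
$\left(775707 - V\right) + c{\left(646,1523 \right)} = \left(775707 - 145227\right) + \left(8 + 3 \cdot 646\right) = \left(775707 - 145227\right) + \left(8 + 1938\right) = 630480 + 1946 = 632426$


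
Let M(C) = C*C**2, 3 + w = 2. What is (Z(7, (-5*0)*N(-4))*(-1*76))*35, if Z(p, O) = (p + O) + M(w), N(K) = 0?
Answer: -15960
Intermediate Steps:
w = -1 (w = -3 + 2 = -1)
M(C) = C**3
Z(p, O) = -1 + O + p (Z(p, O) = (p + O) + (-1)**3 = (O + p) - 1 = -1 + O + p)
(Z(7, (-5*0)*N(-4))*(-1*76))*35 = ((-1 - 5*0*0 + 7)*(-1*76))*35 = ((-1 + 0*0 + 7)*(-76))*35 = ((-1 + 0 + 7)*(-76))*35 = (6*(-76))*35 = -456*35 = -15960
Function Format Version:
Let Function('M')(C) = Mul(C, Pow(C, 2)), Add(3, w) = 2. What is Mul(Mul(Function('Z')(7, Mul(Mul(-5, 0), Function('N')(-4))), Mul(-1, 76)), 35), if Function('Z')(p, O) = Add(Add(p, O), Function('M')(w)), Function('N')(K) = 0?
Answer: -15960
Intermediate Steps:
w = -1 (w = Add(-3, 2) = -1)
Function('M')(C) = Pow(C, 3)
Function('Z')(p, O) = Add(-1, O, p) (Function('Z')(p, O) = Add(Add(p, O), Pow(-1, 3)) = Add(Add(O, p), -1) = Add(-1, O, p))
Mul(Mul(Function('Z')(7, Mul(Mul(-5, 0), Function('N')(-4))), Mul(-1, 76)), 35) = Mul(Mul(Add(-1, Mul(Mul(-5, 0), 0), 7), Mul(-1, 76)), 35) = Mul(Mul(Add(-1, Mul(0, 0), 7), -76), 35) = Mul(Mul(Add(-1, 0, 7), -76), 35) = Mul(Mul(6, -76), 35) = Mul(-456, 35) = -15960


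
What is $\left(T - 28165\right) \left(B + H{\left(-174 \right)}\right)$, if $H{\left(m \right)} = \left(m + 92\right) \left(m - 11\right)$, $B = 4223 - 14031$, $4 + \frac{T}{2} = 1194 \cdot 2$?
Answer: $-125454714$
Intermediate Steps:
$T = 4768$ ($T = -8 + 2 \cdot 1194 \cdot 2 = -8 + 2 \cdot 2388 = -8 + 4776 = 4768$)
$B = -9808$ ($B = 4223 - 14031 = -9808$)
$H{\left(m \right)} = \left(-11 + m\right) \left(92 + m\right)$ ($H{\left(m \right)} = \left(92 + m\right) \left(-11 + m\right) = \left(-11 + m\right) \left(92 + m\right)$)
$\left(T - 28165\right) \left(B + H{\left(-174 \right)}\right) = \left(4768 - 28165\right) \left(-9808 + \left(-1012 + \left(-174\right)^{2} + 81 \left(-174\right)\right)\right) = - 23397 \left(-9808 - -15170\right) = - 23397 \left(-9808 + 15170\right) = \left(-23397\right) 5362 = -125454714$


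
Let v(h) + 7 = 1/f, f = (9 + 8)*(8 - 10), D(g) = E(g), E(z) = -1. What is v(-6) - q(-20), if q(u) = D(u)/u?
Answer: -2407/340 ≈ -7.0794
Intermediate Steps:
D(g) = -1
f = -34 (f = 17*(-2) = -34)
q(u) = -1/u
v(h) = -239/34 (v(h) = -7 + 1/(-34) = -7 - 1/34 = -239/34)
v(-6) - q(-20) = -239/34 - (-1)/(-20) = -239/34 - (-1)*(-1)/20 = -239/34 - 1*1/20 = -239/34 - 1/20 = -2407/340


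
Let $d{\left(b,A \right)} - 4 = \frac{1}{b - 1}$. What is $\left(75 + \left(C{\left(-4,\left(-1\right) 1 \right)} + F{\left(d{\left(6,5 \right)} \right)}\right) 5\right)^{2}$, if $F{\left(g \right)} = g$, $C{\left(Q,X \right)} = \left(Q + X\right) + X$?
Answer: $4356$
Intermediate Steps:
$d{\left(b,A \right)} = 4 + \frac{1}{-1 + b}$ ($d{\left(b,A \right)} = 4 + \frac{1}{b - 1} = 4 + \frac{1}{-1 + b}$)
$C{\left(Q,X \right)} = Q + 2 X$
$\left(75 + \left(C{\left(-4,\left(-1\right) 1 \right)} + F{\left(d{\left(6,5 \right)} \right)}\right) 5\right)^{2} = \left(75 + \left(\left(-4 + 2 \left(\left(-1\right) 1\right)\right) + \frac{-3 + 4 \cdot 6}{-1 + 6}\right) 5\right)^{2} = \left(75 + \left(\left(-4 + 2 \left(-1\right)\right) + \frac{-3 + 24}{5}\right) 5\right)^{2} = \left(75 + \left(\left(-4 - 2\right) + \frac{1}{5} \cdot 21\right) 5\right)^{2} = \left(75 + \left(-6 + \frac{21}{5}\right) 5\right)^{2} = \left(75 - 9\right)^{2} = 66^{2} = 4356$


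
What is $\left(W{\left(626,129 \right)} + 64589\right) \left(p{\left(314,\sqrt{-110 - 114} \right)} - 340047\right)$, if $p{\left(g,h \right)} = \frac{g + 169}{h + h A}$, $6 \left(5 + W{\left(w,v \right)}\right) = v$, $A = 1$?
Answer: $- \frac{43937812917}{2} - \frac{8915559 i \sqrt{14}}{32} \approx -2.1969 \cdot 10^{10} - 1.0425 \cdot 10^{6} i$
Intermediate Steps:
$W{\left(w,v \right)} = -5 + \frac{v}{6}$
$p{\left(g,h \right)} = \frac{169 + g}{2 h}$ ($p{\left(g,h \right)} = \frac{g + 169}{h + h 1} = \frac{169 + g}{h + h} = \frac{169 + g}{2 h}$)
$\left(W{\left(626,129 \right)} + 64589\right) \left(p{\left(314,\sqrt{-110 - 114} \right)} - 340047\right) = \left(\left(-5 + \frac{1}{6} \cdot 129\right) + 64589\right) \left(\frac{169 + 314}{2 \sqrt{-110 - 114}} - 340047\right) = \left(\left(-5 + \frac{43}{2}\right) + 64589\right) \left(\frac{1}{2} \frac{1}{\sqrt{-224}} \cdot 483 - 340047\right) = \left(\frac{33}{2} + 64589\right) \left(\frac{1}{2} \frac{1}{4 i \sqrt{14}} \cdot 483 - 340047\right) = \frac{129211 \left(\frac{1}{2} \left(- \frac{i \sqrt{14}}{56}\right) 483 - 340047\right)}{2} = \frac{129211 \left(- \frac{69 i \sqrt{14}}{16} - 340047\right)}{2} = \frac{129211 \left(-340047 - \frac{69 i \sqrt{14}}{16}\right)}{2} = - \frac{43937812917}{2} - \frac{8915559 i \sqrt{14}}{32}$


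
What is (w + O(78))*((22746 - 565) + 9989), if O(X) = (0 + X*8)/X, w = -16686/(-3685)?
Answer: 297032044/737 ≈ 4.0303e+5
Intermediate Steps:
w = 16686/3685 (w = -16686*(-1/3685) = 16686/3685 ≈ 4.5281)
O(X) = 8 (O(X) = (0 + 8*X)/X = (8*X)/X = 8)
(w + O(78))*((22746 - 565) + 9989) = (16686/3685 + 8)*((22746 - 565) + 9989) = 46166*(22181 + 9989)/3685 = (46166/3685)*32170 = 297032044/737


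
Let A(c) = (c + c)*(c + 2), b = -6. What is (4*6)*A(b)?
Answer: 1152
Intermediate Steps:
A(c) = 2*c*(2 + c) (A(c) = (2*c)*(2 + c) = 2*c*(2 + c))
(4*6)*A(b) = (4*6)*(2*(-6)*(2 - 6)) = 24*(2*(-6)*(-4)) = 24*48 = 1152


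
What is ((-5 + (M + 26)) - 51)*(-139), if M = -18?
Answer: 6672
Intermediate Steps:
((-5 + (M + 26)) - 51)*(-139) = ((-5 + (-18 + 26)) - 51)*(-139) = ((-5 + 8) - 51)*(-139) = (3 - 51)*(-139) = -48*(-139) = 6672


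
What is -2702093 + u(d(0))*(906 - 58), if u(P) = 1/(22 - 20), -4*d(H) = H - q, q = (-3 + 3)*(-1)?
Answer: -2701669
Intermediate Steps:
q = 0 (q = 0*(-1) = 0)
d(H) = -H/4 (d(H) = -(H - 1*0)/4 = -(H + 0)/4 = -H/4)
u(P) = ½ (u(P) = 1/2 = ½)
-2702093 + u(d(0))*(906 - 58) = -2702093 + (906 - 58)/2 = -2702093 + (½)*848 = -2702093 + 424 = -2701669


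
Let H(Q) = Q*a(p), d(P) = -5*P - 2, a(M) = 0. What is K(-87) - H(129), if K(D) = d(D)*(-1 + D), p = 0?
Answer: -38104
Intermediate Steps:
d(P) = -2 - 5*P
K(D) = (-1 + D)*(-2 - 5*D) (K(D) = (-2 - 5*D)*(-1 + D) = (-1 + D)*(-2 - 5*D))
H(Q) = 0 (H(Q) = Q*0 = 0)
K(-87) - H(129) = -(-1 - 87)*(2 + 5*(-87)) - 1*0 = -1*(-88)*(2 - 435) + 0 = -1*(-88)*(-433) + 0 = -38104 + 0 = -38104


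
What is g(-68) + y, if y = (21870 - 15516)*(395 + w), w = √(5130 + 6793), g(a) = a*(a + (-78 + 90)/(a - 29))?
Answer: 243902854/97 + 6354*√11923 ≈ 3.2083e+6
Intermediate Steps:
g(a) = a*(a + 12/(-29 + a))
w = √11923 ≈ 109.19
y = 2509830 + 6354*√11923 (y = (21870 - 15516)*(395 + √11923) = 6354*(395 + √11923) = 2509830 + 6354*√11923 ≈ 3.2036e+6)
g(-68) + y = -68*(12 + (-68)² - 29*(-68))/(-29 - 68) + (2509830 + 6354*√11923) = -68*(12 + 4624 + 1972)/(-97) + (2509830 + 6354*√11923) = -68*(-1/97)*6608 + (2509830 + 6354*√11923) = 449344/97 + (2509830 + 6354*√11923) = 243902854/97 + 6354*√11923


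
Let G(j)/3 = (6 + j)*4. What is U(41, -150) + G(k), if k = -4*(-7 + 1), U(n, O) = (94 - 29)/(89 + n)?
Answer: 721/2 ≈ 360.50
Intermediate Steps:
U(n, O) = 65/(89 + n)
k = 24 (k = -4*(-6) = 24)
G(j) = 72 + 12*j (G(j) = 3*((6 + j)*4) = 3*(24 + 4*j) = 72 + 12*j)
U(41, -150) + G(k) = 65/(89 + 41) + (72 + 12*24) = 65/130 + (72 + 288) = 65*(1/130) + 360 = 1/2 + 360 = 721/2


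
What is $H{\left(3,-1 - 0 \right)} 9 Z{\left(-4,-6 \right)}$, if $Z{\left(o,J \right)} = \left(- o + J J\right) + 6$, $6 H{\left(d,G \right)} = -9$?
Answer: $-621$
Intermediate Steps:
$H{\left(d,G \right)} = - \frac{3}{2}$ ($H{\left(d,G \right)} = \frac{1}{6} \left(-9\right) = - \frac{3}{2}$)
$Z{\left(o,J \right)} = 6 + J^{2} - o$ ($Z{\left(o,J \right)} = \left(- o + J^{2}\right) + 6 = \left(J^{2} - o\right) + 6 = 6 + J^{2} - o$)
$H{\left(3,-1 - 0 \right)} 9 Z{\left(-4,-6 \right)} = \left(- \frac{3}{2}\right) 9 \left(6 + \left(-6\right)^{2} - -4\right) = - \frac{27 \left(6 + 36 + 4\right)}{2} = \left(- \frac{27}{2}\right) 46 = -621$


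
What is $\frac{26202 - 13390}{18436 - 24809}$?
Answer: $- \frac{12812}{6373} \approx -2.0104$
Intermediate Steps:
$\frac{26202 - 13390}{18436 - 24809} = \frac{12812}{-6373} = 12812 \left(- \frac{1}{6373}\right) = - \frac{12812}{6373}$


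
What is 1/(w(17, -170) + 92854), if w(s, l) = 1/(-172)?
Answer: 172/15970887 ≈ 1.0770e-5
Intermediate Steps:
w(s, l) = -1/172
1/(w(17, -170) + 92854) = 1/(-1/172 + 92854) = 1/(15970887/172) = 172/15970887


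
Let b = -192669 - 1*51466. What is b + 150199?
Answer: -93936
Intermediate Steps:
b = -244135 (b = -192669 - 51466 = -244135)
b + 150199 = -244135 + 150199 = -93936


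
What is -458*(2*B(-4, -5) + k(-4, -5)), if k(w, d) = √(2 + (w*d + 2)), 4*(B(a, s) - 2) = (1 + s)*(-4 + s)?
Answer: -10076 - 916*√6 ≈ -12320.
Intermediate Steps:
B(a, s) = 2 + (1 + s)*(-4 + s)/4 (B(a, s) = 2 + ((1 + s)*(-4 + s))/4 = 2 + (1 + s)*(-4 + s)/4)
k(w, d) = √(4 + d*w) (k(w, d) = √(2 + (d*w + 2)) = √(2 + (2 + d*w)) = √(4 + d*w))
-458*(2*B(-4, -5) + k(-4, -5)) = -458*(2*(1 - ¾*(-5) + (¼)*(-5)²) + √(4 - 5*(-4))) = -458*(2*(1 + 15/4 + (¼)*25) + √(4 + 20)) = -458*(2*(1 + 15/4 + 25/4) + √24) = -458*(2*11 + 2*√6) = -458*(22 + 2*√6) = -10076 - 916*√6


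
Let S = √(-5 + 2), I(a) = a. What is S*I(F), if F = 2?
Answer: 2*I*√3 ≈ 3.4641*I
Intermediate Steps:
S = I*√3 (S = √(-3) = I*√3 ≈ 1.732*I)
S*I(F) = (I*√3)*2 = 2*I*√3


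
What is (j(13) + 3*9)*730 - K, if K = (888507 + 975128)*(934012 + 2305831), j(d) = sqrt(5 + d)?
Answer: -6037884789595 + 2190*sqrt(2) ≈ -6.0379e+12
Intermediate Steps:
K = 6037884809305 (K = 1863635*3239843 = 6037884809305)
(j(13) + 3*9)*730 - K = (sqrt(5 + 13) + 3*9)*730 - 1*6037884809305 = (sqrt(18) + 27)*730 - 6037884809305 = (3*sqrt(2) + 27)*730 - 6037884809305 = (27 + 3*sqrt(2))*730 - 6037884809305 = (19710 + 2190*sqrt(2)) - 6037884809305 = -6037884789595 + 2190*sqrt(2)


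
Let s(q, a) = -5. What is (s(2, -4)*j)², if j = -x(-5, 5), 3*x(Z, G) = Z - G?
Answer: 2500/9 ≈ 277.78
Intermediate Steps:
x(Z, G) = -G/3 + Z/3 (x(Z, G) = (Z - G)/3 = -G/3 + Z/3)
j = 10/3 (j = -(-⅓*5 + (⅓)*(-5)) = -(-5/3 - 5/3) = -1*(-10/3) = 10/3 ≈ 3.3333)
(s(2, -4)*j)² = (-5*10/3)² = (-50/3)² = 2500/9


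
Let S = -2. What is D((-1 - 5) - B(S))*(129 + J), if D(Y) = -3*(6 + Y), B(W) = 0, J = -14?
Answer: 0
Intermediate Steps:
D(Y) = -18 - 3*Y
D((-1 - 5) - B(S))*(129 + J) = (-18 - 3*((-1 - 5) - 1*0))*(129 - 14) = (-18 - 3*(-6 + 0))*115 = (-18 - 3*(-6))*115 = (-18 + 18)*115 = 0*115 = 0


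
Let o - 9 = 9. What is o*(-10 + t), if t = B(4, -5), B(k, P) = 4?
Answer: -108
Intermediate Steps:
o = 18 (o = 9 + 9 = 18)
t = 4
o*(-10 + t) = 18*(-10 + 4) = 18*(-6) = -108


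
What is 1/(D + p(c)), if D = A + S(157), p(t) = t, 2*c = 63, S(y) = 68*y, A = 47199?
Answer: 2/115813 ≈ 1.7269e-5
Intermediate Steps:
c = 63/2 (c = (1/2)*63 = 63/2 ≈ 31.500)
D = 57875 (D = 47199 + 68*157 = 47199 + 10676 = 57875)
1/(D + p(c)) = 1/(57875 + 63/2) = 1/(115813/2) = 2/115813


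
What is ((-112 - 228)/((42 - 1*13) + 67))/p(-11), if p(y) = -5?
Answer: 17/24 ≈ 0.70833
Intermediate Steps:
((-112 - 228)/((42 - 1*13) + 67))/p(-11) = ((-112 - 228)/((42 - 1*13) + 67))/(-5) = -340/((42 - 13) + 67)*(-⅕) = -340/(29 + 67)*(-⅕) = -340/96*(-⅕) = -340*1/96*(-⅕) = -85/24*(-⅕) = 17/24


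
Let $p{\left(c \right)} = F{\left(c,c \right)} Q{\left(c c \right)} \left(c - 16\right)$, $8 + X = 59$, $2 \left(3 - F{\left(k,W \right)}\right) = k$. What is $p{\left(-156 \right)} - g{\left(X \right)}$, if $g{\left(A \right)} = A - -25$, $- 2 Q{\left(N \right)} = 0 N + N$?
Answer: $169524500$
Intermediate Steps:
$F{\left(k,W \right)} = 3 - \frac{k}{2}$
$Q{\left(N \right)} = - \frac{N}{2}$ ($Q{\left(N \right)} = - \frac{0 N + N}{2} = - \frac{0 + N}{2} = - \frac{N}{2}$)
$X = 51$ ($X = -8 + 59 = 51$)
$g{\left(A \right)} = 25 + A$ ($g{\left(A \right)} = A + 25 = 25 + A$)
$p{\left(c \right)} = - \frac{c^{2} \left(-16 + c\right) \left(3 - \frac{c}{2}\right)}{2}$ ($p{\left(c \right)} = \left(3 - \frac{c}{2}\right) - \frac{c c}{2} \left(c - 16\right) = \left(3 - \frac{c}{2}\right) - \frac{c^{2}}{2} \left(-16 + c\right) = \left(3 - \frac{c}{2}\right) \left(- \frac{c^{2} \left(-16 + c\right)}{2}\right) = - \frac{c^{2} \left(-16 + c\right) \left(3 - \frac{c}{2}\right)}{2}$)
$p{\left(-156 \right)} - g{\left(X \right)} = \frac{\left(-156\right)^{2} \left(-16 - 156\right) \left(-6 - 156\right)}{4} - \left(25 + 51\right) = \frac{1}{4} \cdot 24336 \left(-172\right) \left(-162\right) - 76 = 169524576 - 76 = 169524500$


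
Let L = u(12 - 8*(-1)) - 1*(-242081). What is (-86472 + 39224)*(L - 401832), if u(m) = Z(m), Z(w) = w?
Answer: 7546970288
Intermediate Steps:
u(m) = m
L = 242101 (L = (12 - 8*(-1)) - 1*(-242081) = (12 + 8) + 242081 = 20 + 242081 = 242101)
(-86472 + 39224)*(L - 401832) = (-86472 + 39224)*(242101 - 401832) = -47248*(-159731) = 7546970288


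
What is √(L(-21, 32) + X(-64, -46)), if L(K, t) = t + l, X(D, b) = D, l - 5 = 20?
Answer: I*√7 ≈ 2.6458*I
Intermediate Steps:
l = 25 (l = 5 + 20 = 25)
L(K, t) = 25 + t (L(K, t) = t + 25 = 25 + t)
√(L(-21, 32) + X(-64, -46)) = √((25 + 32) - 64) = √(57 - 64) = √(-7) = I*√7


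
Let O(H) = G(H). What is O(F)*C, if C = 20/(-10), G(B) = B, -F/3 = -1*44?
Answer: -264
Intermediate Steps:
F = 132 (F = -(-3)*44 = -3*(-44) = 132)
C = -2 (C = 20*(-⅒) = -2)
O(H) = H
O(F)*C = 132*(-2) = -264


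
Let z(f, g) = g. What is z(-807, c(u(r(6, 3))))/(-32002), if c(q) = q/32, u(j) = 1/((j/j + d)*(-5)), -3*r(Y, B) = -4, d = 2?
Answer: 1/15360960 ≈ 6.5100e-8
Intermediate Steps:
r(Y, B) = 4/3 (r(Y, B) = -⅓*(-4) = 4/3)
u(j) = -1/15 (u(j) = 1/((j/j + 2)*(-5)) = 1/((1 + 2)*(-5)) = 1/(3*(-5)) = 1/(-15) = -1/15)
c(q) = q/32 (c(q) = q*(1/32) = q/32)
z(-807, c(u(r(6, 3))))/(-32002) = ((1/32)*(-1/15))/(-32002) = -1/480*(-1/32002) = 1/15360960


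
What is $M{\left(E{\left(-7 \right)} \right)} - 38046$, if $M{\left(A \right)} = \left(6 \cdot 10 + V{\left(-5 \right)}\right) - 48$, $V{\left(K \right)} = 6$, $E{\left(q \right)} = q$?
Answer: $-38028$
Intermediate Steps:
$M{\left(A \right)} = 18$ ($M{\left(A \right)} = \left(6 \cdot 10 + 6\right) - 48 = \left(60 + 6\right) - 48 = 66 - 48 = 18$)
$M{\left(E{\left(-7 \right)} \right)} - 38046 = 18 - 38046 = -38028$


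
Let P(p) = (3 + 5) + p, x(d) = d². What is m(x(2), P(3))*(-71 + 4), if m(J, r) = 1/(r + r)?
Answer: -67/22 ≈ -3.0455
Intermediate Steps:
P(p) = 8 + p
m(J, r) = 1/(2*r)
m(x(2), P(3))*(-71 + 4) = (1/(2*(8 + 3)))*(-71 + 4) = ((½)/11)*(-67) = ((½)*(1/11))*(-67) = (1/22)*(-67) = -67/22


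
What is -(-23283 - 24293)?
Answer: 47576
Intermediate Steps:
-(-23283 - 24293) = -1*(-47576) = 47576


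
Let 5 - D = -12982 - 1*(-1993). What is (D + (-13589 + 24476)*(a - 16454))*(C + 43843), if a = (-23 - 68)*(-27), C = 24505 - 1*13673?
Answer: -8331067312875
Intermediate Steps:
C = 10832 (C = 24505 - 13673 = 10832)
a = 2457 (a = -91*(-27) = 2457)
D = 10994 (D = 5 - (-12982 - 1*(-1993)) = 5 - (-12982 + 1993) = 5 - 1*(-10989) = 5 + 10989 = 10994)
(D + (-13589 + 24476)*(a - 16454))*(C + 43843) = (10994 + (-13589 + 24476)*(2457 - 16454))*(10832 + 43843) = (10994 + 10887*(-13997))*54675 = (10994 - 152385339)*54675 = -152374345*54675 = -8331067312875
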